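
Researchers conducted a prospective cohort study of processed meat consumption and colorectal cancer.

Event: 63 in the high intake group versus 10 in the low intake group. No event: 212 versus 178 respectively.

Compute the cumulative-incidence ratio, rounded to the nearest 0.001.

4.307

From the description: a = 63, b = 212, c = 10, d = 178.
Risk in exposed = 63/275 = 0.22909; risk in unexposed = 10/188 = 0.05319.
RR = 0.22909 / 0.05319 = 4.30691
The risk among the exposed is 4.31 times that among the unexposed.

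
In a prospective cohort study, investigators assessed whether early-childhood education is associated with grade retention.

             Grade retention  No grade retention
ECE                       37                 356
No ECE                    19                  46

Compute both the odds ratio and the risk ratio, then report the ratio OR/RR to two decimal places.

Cells: a = 37, b = 356, c = 19, d = 46.
OR = (37·46)/(356·19) = 1702/6764 = 0.25163
Risk in exposed = 37/393 = 0.09415; risk in unexposed = 19/65 = 0.29231; RR = 0.32208
OR/RR = 0.25163 / 0.32208 = 0.78124
The outcome is not rare, so the OR lies further from 1 than the RR.

0.78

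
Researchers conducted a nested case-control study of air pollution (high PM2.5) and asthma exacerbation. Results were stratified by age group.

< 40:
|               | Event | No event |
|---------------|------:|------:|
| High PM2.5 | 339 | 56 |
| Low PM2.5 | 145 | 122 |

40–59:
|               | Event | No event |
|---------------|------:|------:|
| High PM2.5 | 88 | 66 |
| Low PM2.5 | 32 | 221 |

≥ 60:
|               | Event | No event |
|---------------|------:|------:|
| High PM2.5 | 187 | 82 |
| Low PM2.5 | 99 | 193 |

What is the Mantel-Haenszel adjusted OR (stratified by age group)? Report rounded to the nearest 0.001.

OR_MH = Σ(aᵢdᵢ/nᵢ) / Σ(bᵢcᵢ/nᵢ), where nᵢ is the stratum total.
Stratum 1 (< 40): n = 662; a·d/n = 339·122/662 = 62.4743; b·c/n = 56·145/662 = 12.2659
Stratum 2 (40–59): n = 407; a·d/n = 88·221/407 = 47.7838; b·c/n = 66·32/407 = 5.1892
Stratum 3 (≥ 60): n = 561; a·d/n = 187·193/561 = 64.3333; b·c/n = 82·99/561 = 14.4706
OR_MH = (62.4743 + 47.7838 + 64.3333) / (12.2659 + 5.1892 + 14.4706) = 174.5914 / 31.9256 = 5.46869

5.469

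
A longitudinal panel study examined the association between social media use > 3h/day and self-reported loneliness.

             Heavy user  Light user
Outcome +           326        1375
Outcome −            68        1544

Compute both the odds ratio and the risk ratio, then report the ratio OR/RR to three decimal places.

3.065

Reading the table with exposure as columns: a = 326 (Heavy user, case), b = 68 (Heavy user, non-case), c = 1375 (Light user, case), d = 1544.
OR = (326·1544)/(68·1375) = 503344/93500 = 5.38336
Risk in exposed = 326/394 = 0.82741; risk in unexposed = 1375/2919 = 0.47105; RR = 1.75652
OR/RR = 5.38336 / 1.75652 = 3.06479
The outcome is not rare, so the OR lies further from 1 than the RR.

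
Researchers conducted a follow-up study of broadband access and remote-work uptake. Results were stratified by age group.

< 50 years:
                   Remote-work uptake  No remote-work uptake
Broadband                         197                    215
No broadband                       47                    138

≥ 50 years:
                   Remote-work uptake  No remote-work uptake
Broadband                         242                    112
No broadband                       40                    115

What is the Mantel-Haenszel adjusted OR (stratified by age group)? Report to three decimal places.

3.895

OR_MH = Σ(aᵢdᵢ/nᵢ) / Σ(bᵢcᵢ/nᵢ), where nᵢ is the stratum total.
Stratum 1 (< 50 years): n = 597; a·d/n = 197·138/597 = 45.5377; b·c/n = 215·47/597 = 16.9263
Stratum 2 (≥ 50 years): n = 509; a·d/n = 242·115/509 = 54.6758; b·c/n = 112·40/509 = 8.8016
OR_MH = (45.5377 + 54.6758) / (16.9263 + 8.8016) = 100.2135 / 25.7279 = 3.89513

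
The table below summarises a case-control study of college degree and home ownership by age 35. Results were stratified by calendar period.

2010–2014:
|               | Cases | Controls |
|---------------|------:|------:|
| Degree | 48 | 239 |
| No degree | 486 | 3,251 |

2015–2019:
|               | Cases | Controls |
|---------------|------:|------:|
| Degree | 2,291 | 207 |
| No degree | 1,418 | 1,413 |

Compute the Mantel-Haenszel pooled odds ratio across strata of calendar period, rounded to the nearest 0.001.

7.698

OR_MH = Σ(aᵢdᵢ/nᵢ) / Σ(bᵢcᵢ/nᵢ), where nᵢ is the stratum total.
Stratum 1 (2010–2014): n = 4024; a·d/n = 48·3251/4024 = 38.7793; b·c/n = 239·486/4024 = 28.8653
Stratum 2 (2015–2019): n = 5329; a·d/n = 2291·1413/5329 = 607.4654; b·c/n = 207·1418/5329 = 55.0809
OR_MH = (38.7793 + 607.4654) / (28.8653 + 55.0809) = 646.2447 / 83.9462 = 7.69832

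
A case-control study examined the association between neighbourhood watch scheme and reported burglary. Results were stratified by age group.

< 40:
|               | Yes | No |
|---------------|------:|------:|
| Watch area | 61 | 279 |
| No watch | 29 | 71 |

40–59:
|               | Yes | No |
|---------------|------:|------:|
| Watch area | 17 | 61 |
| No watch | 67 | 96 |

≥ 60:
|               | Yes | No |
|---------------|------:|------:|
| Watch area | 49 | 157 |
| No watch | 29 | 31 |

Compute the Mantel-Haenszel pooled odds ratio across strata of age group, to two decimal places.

OR_MH = Σ(aᵢdᵢ/nᵢ) / Σ(bᵢcᵢ/nᵢ), where nᵢ is the stratum total.
Stratum 1 (< 40): n = 440; a·d/n = 61·71/440 = 9.8432; b·c/n = 279·29/440 = 18.3886
Stratum 2 (40–59): n = 241; a·d/n = 17·96/241 = 6.7718; b·c/n = 61·67/241 = 16.9585
Stratum 3 (≥ 60): n = 266; a·d/n = 49·31/266 = 5.7105; b·c/n = 157·29/266 = 17.1165
OR_MH = (9.8432 + 6.7718 + 5.7105) / (18.3886 + 16.9585 + 17.1165) = 22.3255 / 52.4637 = 0.42554

0.43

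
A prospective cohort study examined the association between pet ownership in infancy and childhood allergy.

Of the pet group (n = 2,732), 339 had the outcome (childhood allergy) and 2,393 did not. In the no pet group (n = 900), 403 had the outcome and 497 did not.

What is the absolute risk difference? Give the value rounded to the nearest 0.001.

From the description: a = 339, b = 2393, c = 403, d = 497.
Risk in exposed = 339/2732 = 0.124085; risk in unexposed = 403/900 = 0.447778.
Risk difference = 0.124085 − 0.447778 = -0.323693

-0.324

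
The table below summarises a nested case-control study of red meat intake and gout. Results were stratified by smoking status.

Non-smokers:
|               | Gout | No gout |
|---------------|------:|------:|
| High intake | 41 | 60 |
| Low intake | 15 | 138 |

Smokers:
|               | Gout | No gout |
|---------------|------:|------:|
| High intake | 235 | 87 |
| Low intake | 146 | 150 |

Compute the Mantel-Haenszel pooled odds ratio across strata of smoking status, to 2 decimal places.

3.29

OR_MH = Σ(aᵢdᵢ/nᵢ) / Σ(bᵢcᵢ/nᵢ), where nᵢ is the stratum total.
Stratum 1 (Non-smokers): n = 254; a·d/n = 41·138/254 = 22.2756; b·c/n = 60·15/254 = 3.5433
Stratum 2 (Smokers): n = 618; a·d/n = 235·150/618 = 57.0388; b·c/n = 87·146/618 = 20.5534
OR_MH = (22.2756 + 57.0388) / (3.5433 + 20.5534) = 79.3144 / 24.0967 = 3.29151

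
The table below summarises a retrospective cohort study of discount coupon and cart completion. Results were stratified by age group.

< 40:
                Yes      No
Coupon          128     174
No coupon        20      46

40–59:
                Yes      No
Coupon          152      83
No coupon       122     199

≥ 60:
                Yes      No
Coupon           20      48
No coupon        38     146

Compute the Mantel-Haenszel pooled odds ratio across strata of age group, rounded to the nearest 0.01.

2.35

OR_MH = Σ(aᵢdᵢ/nᵢ) / Σ(bᵢcᵢ/nᵢ), where nᵢ is the stratum total.
Stratum 1 (< 40): n = 368; a·d/n = 128·46/368 = 16.0000; b·c/n = 174·20/368 = 9.4565
Stratum 2 (40–59): n = 556; a·d/n = 152·199/556 = 54.4029; b·c/n = 83·122/556 = 18.2122
Stratum 3 (≥ 60): n = 252; a·d/n = 20·146/252 = 11.5873; b·c/n = 48·38/252 = 7.2381
OR_MH = (16.0000 + 54.4029 + 11.5873) / (9.4565 + 18.2122 + 7.2381) = 81.9902 / 34.9068 = 2.34883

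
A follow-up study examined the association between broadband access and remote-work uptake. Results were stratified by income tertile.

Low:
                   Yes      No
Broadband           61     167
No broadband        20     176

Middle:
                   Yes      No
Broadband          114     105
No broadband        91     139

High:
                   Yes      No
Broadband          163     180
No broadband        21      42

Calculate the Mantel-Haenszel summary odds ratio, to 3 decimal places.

2.014

OR_MH = Σ(aᵢdᵢ/nᵢ) / Σ(bᵢcᵢ/nᵢ), where nᵢ is the stratum total.
Stratum 1 (Low): n = 424; a·d/n = 61·176/424 = 25.3208; b·c/n = 167·20/424 = 7.8774
Stratum 2 (Middle): n = 449; a·d/n = 114·139/449 = 35.2918; b·c/n = 105·91/449 = 21.2806
Stratum 3 (High): n = 406; a·d/n = 163·42/406 = 16.8621; b·c/n = 180·21/406 = 9.3103
OR_MH = (25.3208 + 35.2918 + 16.8621) / (7.8774 + 21.2806 + 9.3103) = 77.4746 / 38.4683 = 2.01398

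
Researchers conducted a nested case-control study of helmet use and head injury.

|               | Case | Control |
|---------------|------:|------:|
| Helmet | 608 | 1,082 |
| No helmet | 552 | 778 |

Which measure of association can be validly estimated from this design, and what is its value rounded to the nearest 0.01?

Cells: a = 608, b = 1082, c = 552, d = 778.
This is a nested case-control study: participants were sampled on outcome status, so risks in the source population cannot be estimated directly — relative risk is not valid here. The odds ratio is the appropriate measure.
OR = (a·d)/(b·c) = (608 × 778) / (1082 × 552) = 473024 / 597264 = 0.79198

0.79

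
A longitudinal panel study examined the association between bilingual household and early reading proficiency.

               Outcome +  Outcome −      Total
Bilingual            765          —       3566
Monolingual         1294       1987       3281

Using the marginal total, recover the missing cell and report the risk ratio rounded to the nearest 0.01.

The missing cell is in the exposed row: 3566 − 765 = 2801.
So a = 765, b = 2801, c = 1294, d = 1987.
RR = [a/(a+b)] / [c/(c+d)] = (765/3566) / (1294/3281) = 0.21453/0.39439 = 0.54394

0.54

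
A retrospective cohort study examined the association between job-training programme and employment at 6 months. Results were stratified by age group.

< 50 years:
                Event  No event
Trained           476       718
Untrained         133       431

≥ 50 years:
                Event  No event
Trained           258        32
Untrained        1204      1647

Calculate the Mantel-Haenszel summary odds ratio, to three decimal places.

3.784

OR_MH = Σ(aᵢdᵢ/nᵢ) / Σ(bᵢcᵢ/nᵢ), where nᵢ is the stratum total.
Stratum 1 (< 50 years): n = 1758; a·d/n = 476·431/1758 = 116.6985; b·c/n = 718·133/1758 = 54.3197
Stratum 2 (≥ 50 years): n = 3141; a·d/n = 258·1647/3141 = 135.2837; b·c/n = 32·1204/3141 = 12.2662
OR_MH = (116.6985 + 135.2837) / (54.3197 + 12.2662) = 251.9822 / 66.5858 = 3.78432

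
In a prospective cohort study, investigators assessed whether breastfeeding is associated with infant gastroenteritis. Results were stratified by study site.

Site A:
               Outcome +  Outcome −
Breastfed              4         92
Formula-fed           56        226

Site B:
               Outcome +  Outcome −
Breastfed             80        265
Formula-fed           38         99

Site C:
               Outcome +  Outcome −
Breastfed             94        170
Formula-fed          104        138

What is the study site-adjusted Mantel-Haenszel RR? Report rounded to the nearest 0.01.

RR_MH = Σ(aᵢ·n₀ᵢ/nᵢ) / Σ(cᵢ·n₁ᵢ/nᵢ), with n₁ᵢ = aᵢ+bᵢ (exposed), n₀ᵢ = cᵢ+dᵢ (unexposed), nᵢ = n₁ᵢ+n₀ᵢ.
Stratum 1 (Site A): n₁ = 96, n₀ = 282, n = 378; a·n₀/n = 4·282/378 = 2.9841; c·n₁/n = 56·96/378 = 14.2222
Stratum 2 (Site B): n₁ = 345, n₀ = 137, n = 482; a·n₀/n = 80·137/482 = 22.7386; c·n₁/n = 38·345/482 = 27.1992
Stratum 3 (Site C): n₁ = 264, n₀ = 242, n = 506; a·n₀/n = 94·242/506 = 44.9565; c·n₁/n = 104·264/506 = 54.2609
RR_MH = (2.9841 + 22.7386 + 44.9565) / (14.2222 + 27.1992 + 54.2609) = 70.6792 / 95.6823 = 0.73869

0.74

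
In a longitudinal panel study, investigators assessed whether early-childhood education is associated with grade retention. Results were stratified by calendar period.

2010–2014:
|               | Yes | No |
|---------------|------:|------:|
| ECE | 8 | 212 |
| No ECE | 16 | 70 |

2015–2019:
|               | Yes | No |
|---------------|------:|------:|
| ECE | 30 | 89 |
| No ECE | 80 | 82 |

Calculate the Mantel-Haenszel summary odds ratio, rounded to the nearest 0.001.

0.291

OR_MH = Σ(aᵢdᵢ/nᵢ) / Σ(bᵢcᵢ/nᵢ), where nᵢ is the stratum total.
Stratum 1 (2010–2014): n = 306; a·d/n = 8·70/306 = 1.8301; b·c/n = 212·16/306 = 11.0850
Stratum 2 (2015–2019): n = 281; a·d/n = 30·82/281 = 8.7544; b·c/n = 89·80/281 = 25.3381
OR_MH = (1.8301 + 8.7544) / (11.0850 + 25.3381) = 10.5845 / 36.4230 = 0.29060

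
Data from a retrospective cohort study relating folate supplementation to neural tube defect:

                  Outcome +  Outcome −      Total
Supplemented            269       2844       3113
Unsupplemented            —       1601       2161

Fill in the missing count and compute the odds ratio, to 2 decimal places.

The missing cell is in the unexposed row: 2161 − 1601 = 560.
So a = 269, b = 2844, c = 560, d = 1601.
OR = (a·d)/(b·c) = (269 × 1601) / (2844 × 560) = 430669 / 1592640 = 0.27041

0.27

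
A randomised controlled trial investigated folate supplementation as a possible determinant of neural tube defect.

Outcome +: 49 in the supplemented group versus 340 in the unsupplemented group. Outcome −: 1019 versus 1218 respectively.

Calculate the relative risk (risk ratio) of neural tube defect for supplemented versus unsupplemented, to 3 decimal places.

From the description: a = 49, b = 1019, c = 340, d = 1218.
Risk in exposed = 49/1068 = 0.04588; risk in unexposed = 340/1558 = 0.21823.
RR = 0.04588 / 0.21823 = 0.21024
The risk is 79% lower among the exposed than among the unexposed.

0.210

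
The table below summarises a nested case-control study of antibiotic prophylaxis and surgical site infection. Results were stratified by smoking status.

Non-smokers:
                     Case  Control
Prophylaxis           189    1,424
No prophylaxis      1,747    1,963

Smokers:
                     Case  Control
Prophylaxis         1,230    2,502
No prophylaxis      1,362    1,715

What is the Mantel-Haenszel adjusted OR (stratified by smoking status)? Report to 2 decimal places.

0.39

OR_MH = Σ(aᵢdᵢ/nᵢ) / Σ(bᵢcᵢ/nᵢ), where nᵢ is the stratum total.
Stratum 1 (Non-smokers): n = 5323; a·d/n = 189·1963/5323 = 69.6989; b·c/n = 1424·1747/5323 = 467.3545
Stratum 2 (Smokers): n = 6809; a·d/n = 1230·1715/6809 = 309.8032; b·c/n = 2502·1362/6809 = 500.4735
OR_MH = (69.6989 + 309.8032) / (467.3545 + 500.4735) = 379.5021 / 967.8280 = 0.39212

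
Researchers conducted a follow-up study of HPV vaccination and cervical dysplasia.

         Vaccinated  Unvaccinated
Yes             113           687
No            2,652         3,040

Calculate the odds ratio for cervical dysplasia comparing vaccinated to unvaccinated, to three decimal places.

0.189

Reading the table with exposure as columns: a = 113 (Vaccinated, case), b = 2652 (Vaccinated, non-case), c = 687 (Unvaccinated, case), d = 3040.
OR = (a·d)/(b·c) = (113 × 3040) / (2652 × 687) = 343520 / 1821924 = 0.18855
Exposure is associated with lower odds of cervical dysplasia (OR = 0.19 < 1).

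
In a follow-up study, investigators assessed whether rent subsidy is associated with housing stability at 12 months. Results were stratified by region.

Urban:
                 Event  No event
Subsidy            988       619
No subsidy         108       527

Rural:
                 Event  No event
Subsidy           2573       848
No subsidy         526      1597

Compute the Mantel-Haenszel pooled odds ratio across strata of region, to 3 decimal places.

OR_MH = Σ(aᵢdᵢ/nᵢ) / Σ(bᵢcᵢ/nᵢ), where nᵢ is the stratum total.
Stratum 1 (Urban): n = 2242; a·d/n = 988·527/2242 = 232.2373; b·c/n = 619·108/2242 = 29.8180
Stratum 2 (Rural): n = 5544; a·d/n = 2573·1597/5544 = 741.1762; b·c/n = 848·526/5544 = 80.4560
OR_MH = (232.2373 + 741.1762) / (29.8180 + 80.4560) = 973.4135 / 110.2740 = 8.82723

8.827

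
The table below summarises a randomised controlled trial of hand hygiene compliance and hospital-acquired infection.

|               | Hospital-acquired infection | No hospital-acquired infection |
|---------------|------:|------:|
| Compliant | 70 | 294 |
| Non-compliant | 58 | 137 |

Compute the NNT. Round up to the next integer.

Risk in treated group = 70/364 = 0.19231; risk in control = 58/195 = 0.29744.
Absolute risk reduction = 0.29744 − 0.19231 = 0.10513
NNT = 1 / ARR = 1 / 0.10513 = 9.512 → round up → 10

10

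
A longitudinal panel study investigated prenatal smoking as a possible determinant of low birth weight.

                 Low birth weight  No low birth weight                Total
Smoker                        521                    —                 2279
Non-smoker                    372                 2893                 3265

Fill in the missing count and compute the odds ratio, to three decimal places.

The missing cell is in the exposed row: 2279 − 521 = 1758.
So a = 521, b = 1758, c = 372, d = 2893.
OR = (a·d)/(b·c) = (521 × 2893) / (1758 × 372) = 1507253 / 653976 = 2.30475

2.305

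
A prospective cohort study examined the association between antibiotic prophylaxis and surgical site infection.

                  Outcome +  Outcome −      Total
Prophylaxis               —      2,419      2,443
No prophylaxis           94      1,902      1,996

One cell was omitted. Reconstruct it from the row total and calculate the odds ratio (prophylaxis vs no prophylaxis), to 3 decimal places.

0.201

The missing cell is in the exposed row: 2443 − 2419 = 24.
So a = 24, b = 2419, c = 94, d = 1902.
OR = (a·d)/(b·c) = (24 × 1902) / (2419 × 94) = 45648 / 227386 = 0.20075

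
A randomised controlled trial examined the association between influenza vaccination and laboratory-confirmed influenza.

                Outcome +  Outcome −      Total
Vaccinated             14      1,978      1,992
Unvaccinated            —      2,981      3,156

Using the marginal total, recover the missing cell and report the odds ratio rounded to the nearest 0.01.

The missing cell is in the unexposed row: 3156 − 2981 = 175.
So a = 14, b = 1978, c = 175, d = 2981.
OR = (a·d)/(b·c) = (14 × 2981) / (1978 × 175) = 41734 / 346150 = 0.12057

0.12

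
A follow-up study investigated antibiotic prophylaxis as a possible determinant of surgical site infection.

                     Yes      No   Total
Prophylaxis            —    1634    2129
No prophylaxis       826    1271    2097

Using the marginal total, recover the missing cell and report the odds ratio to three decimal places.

0.466

The missing cell is in the exposed row: 2129 − 1634 = 495.
So a = 495, b = 1634, c = 826, d = 1271.
OR = (a·d)/(b·c) = (495 × 1271) / (1634 × 826) = 629145 / 1349684 = 0.46614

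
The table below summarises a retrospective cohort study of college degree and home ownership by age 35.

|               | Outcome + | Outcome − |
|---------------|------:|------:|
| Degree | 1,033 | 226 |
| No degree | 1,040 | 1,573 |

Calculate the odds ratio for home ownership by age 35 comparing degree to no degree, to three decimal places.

Cells: a = 1033, b = 226, c = 1040, d = 1573.
OR = (a·d)/(b·c) = (1033 × 1573) / (226 × 1040) = 1624909 / 235040 = 6.91333
The odds of home ownership by age 35 are about 6.91 times as high in the degree group.

6.913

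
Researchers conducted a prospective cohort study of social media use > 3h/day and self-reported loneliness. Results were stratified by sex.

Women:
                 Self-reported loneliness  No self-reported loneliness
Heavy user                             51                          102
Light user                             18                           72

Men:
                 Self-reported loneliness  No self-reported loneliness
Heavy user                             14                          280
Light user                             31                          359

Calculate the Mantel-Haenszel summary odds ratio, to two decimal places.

1.11

OR_MH = Σ(aᵢdᵢ/nᵢ) / Σ(bᵢcᵢ/nᵢ), where nᵢ is the stratum total.
Stratum 1 (Women): n = 243; a·d/n = 51·72/243 = 15.1111; b·c/n = 102·18/243 = 7.5556
Stratum 2 (Men): n = 684; a·d/n = 14·359/684 = 7.3480; b·c/n = 280·31/684 = 12.6901
OR_MH = (15.1111 + 7.3480) / (7.5556 + 12.6901) = 22.4591 / 20.2456 = 1.10933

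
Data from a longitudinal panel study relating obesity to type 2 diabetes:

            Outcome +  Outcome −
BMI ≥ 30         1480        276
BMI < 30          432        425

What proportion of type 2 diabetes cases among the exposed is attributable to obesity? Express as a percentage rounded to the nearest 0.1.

40.2

Cells: a = 1480, b = 276, c = 432, d = 425.
Risk in exposed = 1480/1756 = 0.84282; risk in unexposed = 432/857 = 0.50408.
RR = 0.84282/0.50408 = 1.67199
AR% = (RR − 1)/RR × 100 = (1.67199 − 1)/1.67199 × 100 = 40.1911%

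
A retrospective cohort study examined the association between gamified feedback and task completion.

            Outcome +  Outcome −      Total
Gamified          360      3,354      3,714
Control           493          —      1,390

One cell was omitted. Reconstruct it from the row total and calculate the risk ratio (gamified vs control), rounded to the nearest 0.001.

0.273

The missing cell is in the unexposed row: 1390 − 493 = 897.
So a = 360, b = 3354, c = 493, d = 897.
RR = [a/(a+b)] / [c/(c+d)] = (360/3714) / (493/1390) = 0.09693/0.35468 = 0.27329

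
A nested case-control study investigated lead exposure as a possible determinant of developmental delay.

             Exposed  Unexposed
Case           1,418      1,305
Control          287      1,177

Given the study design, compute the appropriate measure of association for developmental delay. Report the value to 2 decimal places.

Reading the table with exposure as columns: a = 1418 (Exposed, case), b = 287 (Exposed, non-case), c = 1305 (Unexposed, case), d = 1177.
This is a nested case-control study: participants were sampled on outcome status, so risks in the source population cannot be estimated directly — relative risk is not valid here. The odds ratio is the appropriate measure.
OR = (a·d)/(b·c) = (1418 × 1177) / (287 × 1305) = 1668986 / 374535 = 4.45615

4.46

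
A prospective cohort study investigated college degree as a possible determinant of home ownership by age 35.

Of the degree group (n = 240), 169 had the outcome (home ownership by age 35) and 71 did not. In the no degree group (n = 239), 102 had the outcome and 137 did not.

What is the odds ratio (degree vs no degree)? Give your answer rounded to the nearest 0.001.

From the description: a = 169, b = 71, c = 102, d = 137.
OR = (a·d)/(b·c) = (169 × 137) / (71 × 102) = 23153 / 7242 = 3.19705
The odds of home ownership by age 35 are about 3.20 times as high in the degree group.

3.197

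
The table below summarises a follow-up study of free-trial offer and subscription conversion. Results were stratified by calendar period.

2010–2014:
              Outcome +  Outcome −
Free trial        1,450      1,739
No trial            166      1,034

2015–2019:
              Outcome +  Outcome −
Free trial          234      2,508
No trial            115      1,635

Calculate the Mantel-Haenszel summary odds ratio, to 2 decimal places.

OR_MH = Σ(aᵢdᵢ/nᵢ) / Σ(bᵢcᵢ/nᵢ), where nᵢ is the stratum total.
Stratum 1 (2010–2014): n = 4389; a·d/n = 1450·1034/4389 = 341.6040; b·c/n = 1739·166/4389 = 65.7722
Stratum 2 (2015–2019): n = 4492; a·d/n = 234·1635/4492 = 85.1714; b·c/n = 2508·115/4492 = 64.2075
OR_MH = (341.6040 + 85.1714) / (65.7722 + 64.2075) = 426.7754 / 129.9796 = 3.28340

3.28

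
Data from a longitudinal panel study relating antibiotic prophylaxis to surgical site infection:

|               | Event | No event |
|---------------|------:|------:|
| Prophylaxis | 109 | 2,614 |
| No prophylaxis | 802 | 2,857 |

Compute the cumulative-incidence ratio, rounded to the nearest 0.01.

Cells: a = 109, b = 2614, c = 802, d = 2857.
Risk in exposed = 109/2723 = 0.04003; risk in unexposed = 802/3659 = 0.21919.
RR = 0.04003 / 0.21919 = 0.18263
The risk is 82% lower among the exposed than among the unexposed.

0.18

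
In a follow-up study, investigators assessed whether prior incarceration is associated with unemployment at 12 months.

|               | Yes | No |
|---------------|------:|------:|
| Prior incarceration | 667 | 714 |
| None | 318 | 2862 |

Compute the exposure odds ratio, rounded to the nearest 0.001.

Cells: a = 667, b = 714, c = 318, d = 2862.
OR = (a·d)/(b·c) = (667 × 2862) / (714 × 318) = 1908954 / 227052 = 8.40756
The odds of unemployment at 12 months are about 8.41 times as high in the prior incarceration group.

8.408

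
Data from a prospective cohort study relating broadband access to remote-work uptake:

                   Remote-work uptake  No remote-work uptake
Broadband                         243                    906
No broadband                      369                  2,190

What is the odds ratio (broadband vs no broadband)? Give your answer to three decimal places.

Cells: a = 243, b = 906, c = 369, d = 2190.
OR = (a·d)/(b·c) = (243 × 2190) / (906 × 369) = 532170 / 334314 = 1.59183
The odds of remote-work uptake are about 1.59 times as high in the broadband group.

1.592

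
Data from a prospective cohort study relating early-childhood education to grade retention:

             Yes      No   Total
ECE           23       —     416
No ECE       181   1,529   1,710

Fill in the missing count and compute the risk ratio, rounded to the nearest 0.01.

0.52

The missing cell is in the exposed row: 416 − 23 = 393.
So a = 23, b = 393, c = 181, d = 1529.
RR = [a/(a+b)] / [c/(c+d)] = (23/416) / (181/1710) = 0.05529/0.10585 = 0.52234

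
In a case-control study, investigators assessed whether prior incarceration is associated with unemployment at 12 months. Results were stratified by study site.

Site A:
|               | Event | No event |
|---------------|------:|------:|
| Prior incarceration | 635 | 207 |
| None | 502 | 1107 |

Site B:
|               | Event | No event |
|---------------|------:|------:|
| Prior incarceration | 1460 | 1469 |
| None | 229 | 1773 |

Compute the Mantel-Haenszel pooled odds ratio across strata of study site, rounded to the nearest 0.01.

OR_MH = Σ(aᵢdᵢ/nᵢ) / Σ(bᵢcᵢ/nᵢ), where nᵢ is the stratum total.
Stratum 1 (Site A): n = 2451; a·d/n = 635·1107/2451 = 286.7993; b·c/n = 207·502/2451 = 42.3966
Stratum 2 (Site B): n = 4931; a·d/n = 1460·1773/4931 = 524.9605; b·c/n = 1469·229/4931 = 68.2217
OR_MH = (286.7993 + 524.9605) / (42.3966 + 68.2217) = 811.7597 / 110.6182 = 7.33839

7.34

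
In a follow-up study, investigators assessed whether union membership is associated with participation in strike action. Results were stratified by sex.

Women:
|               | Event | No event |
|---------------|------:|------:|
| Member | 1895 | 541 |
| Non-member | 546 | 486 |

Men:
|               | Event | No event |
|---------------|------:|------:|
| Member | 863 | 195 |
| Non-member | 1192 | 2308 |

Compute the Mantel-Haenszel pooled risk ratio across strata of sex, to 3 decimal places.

1.858

RR_MH = Σ(aᵢ·n₀ᵢ/nᵢ) / Σ(cᵢ·n₁ᵢ/nᵢ), with n₁ᵢ = aᵢ+bᵢ (exposed), n₀ᵢ = cᵢ+dᵢ (unexposed), nᵢ = n₁ᵢ+n₀ᵢ.
Stratum 1 (Women): n₁ = 2436, n₀ = 1032, n = 3468; a·n₀/n = 1895·1032/3468 = 563.9100; c·n₁/n = 546·2436/3468 = 383.5225
Stratum 2 (Men): n₁ = 1058, n₀ = 3500, n = 4558; a·n₀/n = 863·3500/4558 = 662.6810; c·n₁/n = 1192·1058/4558 = 276.6863
RR_MH = (563.9100 + 662.6810) / (383.5225 + 276.6863) = 1226.5910 / 660.2088 = 1.85788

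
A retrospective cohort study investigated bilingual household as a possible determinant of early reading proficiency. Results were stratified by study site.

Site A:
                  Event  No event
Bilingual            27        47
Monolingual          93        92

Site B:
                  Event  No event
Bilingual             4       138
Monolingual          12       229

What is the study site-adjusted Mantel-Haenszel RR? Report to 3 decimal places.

RR_MH = Σ(aᵢ·n₀ᵢ/nᵢ) / Σ(cᵢ·n₁ᵢ/nᵢ), with n₁ᵢ = aᵢ+bᵢ (exposed), n₀ᵢ = cᵢ+dᵢ (unexposed), nᵢ = n₁ᵢ+n₀ᵢ.
Stratum 1 (Site A): n₁ = 74, n₀ = 185, n = 259; a·n₀/n = 27·185/259 = 19.2857; c·n₁/n = 93·74/259 = 26.5714
Stratum 2 (Site B): n₁ = 142, n₀ = 241, n = 383; a·n₀/n = 4·241/383 = 2.5170; c·n₁/n = 12·142/383 = 4.4491
RR_MH = (19.2857 + 2.5170) / (26.5714 + 4.4491) = 21.8027 / 31.0205 = 0.70285

0.703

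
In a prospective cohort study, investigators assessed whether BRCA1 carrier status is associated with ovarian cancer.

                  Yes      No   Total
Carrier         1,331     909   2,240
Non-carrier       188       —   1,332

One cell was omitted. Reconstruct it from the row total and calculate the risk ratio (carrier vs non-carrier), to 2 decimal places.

4.21

The missing cell is in the unexposed row: 1332 − 188 = 1144.
So a = 1331, b = 909, c = 188, d = 1144.
RR = [a/(a+b)] / [c/(c+d)] = (1331/2240) / (188/1332) = 0.59420/0.14114 = 4.20994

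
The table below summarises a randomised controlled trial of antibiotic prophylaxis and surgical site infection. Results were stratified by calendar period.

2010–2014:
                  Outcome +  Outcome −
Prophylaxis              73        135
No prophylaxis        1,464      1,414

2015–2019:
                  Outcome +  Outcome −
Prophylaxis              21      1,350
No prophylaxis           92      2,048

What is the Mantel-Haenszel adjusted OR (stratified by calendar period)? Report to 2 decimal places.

0.46

OR_MH = Σ(aᵢdᵢ/nᵢ) / Σ(bᵢcᵢ/nᵢ), where nᵢ is the stratum total.
Stratum 1 (2010–2014): n = 3086; a·d/n = 73·1414/3086 = 33.4485; b·c/n = 135·1464/3086 = 64.0441
Stratum 2 (2015–2019): n = 3511; a·d/n = 21·2048/3511 = 12.2495; b·c/n = 1350·92/3511 = 35.3745
OR_MH = (33.4485 + 12.2495) / (64.0441 + 35.3745) = 45.6980 / 99.4186 = 0.45965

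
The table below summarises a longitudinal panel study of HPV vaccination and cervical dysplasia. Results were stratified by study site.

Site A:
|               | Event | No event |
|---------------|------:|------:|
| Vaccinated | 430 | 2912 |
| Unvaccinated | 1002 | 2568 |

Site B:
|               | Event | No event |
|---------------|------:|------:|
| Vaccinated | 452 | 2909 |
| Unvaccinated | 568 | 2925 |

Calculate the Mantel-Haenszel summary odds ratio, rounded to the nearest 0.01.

OR_MH = Σ(aᵢdᵢ/nᵢ) / Σ(bᵢcᵢ/nᵢ), where nᵢ is the stratum total.
Stratum 1 (Site A): n = 6912; a·d/n = 430·2568/6912 = 159.7569; b·c/n = 2912·1002/6912 = 422.1389
Stratum 2 (Site B): n = 6854; a·d/n = 452·2925/6854 = 192.8947; b·c/n = 2909·568/6854 = 241.0727
OR_MH = (159.7569 + 192.8947) / (422.1389 + 241.0727) = 352.6516 / 663.2115 = 0.53173

0.53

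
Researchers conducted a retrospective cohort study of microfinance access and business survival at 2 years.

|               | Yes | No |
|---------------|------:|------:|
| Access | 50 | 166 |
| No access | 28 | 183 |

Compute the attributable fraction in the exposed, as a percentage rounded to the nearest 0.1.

Cells: a = 50, b = 166, c = 28, d = 183.
Risk in exposed = 50/216 = 0.23148; risk in unexposed = 28/211 = 0.13270.
RR = 0.23148/0.13270 = 1.74438
AR% = (RR − 1)/RR × 100 = (1.74438 − 1)/1.74438 × 100 = 42.6730%

42.7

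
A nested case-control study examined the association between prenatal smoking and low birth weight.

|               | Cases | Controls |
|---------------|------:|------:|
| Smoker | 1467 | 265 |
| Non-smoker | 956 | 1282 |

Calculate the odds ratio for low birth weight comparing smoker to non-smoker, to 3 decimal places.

Cells: a = 1467, b = 265, c = 956, d = 1282.
OR = (a·d)/(b·c) = (1467 × 1282) / (265 × 956) = 1880694 / 253340 = 7.42360
The odds of low birth weight are about 7.42 times as high in the smoker group.

7.424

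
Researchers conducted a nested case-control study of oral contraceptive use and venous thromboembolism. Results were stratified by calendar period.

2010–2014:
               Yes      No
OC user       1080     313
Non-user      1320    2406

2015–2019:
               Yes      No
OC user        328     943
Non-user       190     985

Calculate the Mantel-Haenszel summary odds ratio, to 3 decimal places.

OR_MH = Σ(aᵢdᵢ/nᵢ) / Σ(bᵢcᵢ/nᵢ), where nᵢ is the stratum total.
Stratum 1 (2010–2014): n = 5119; a·d/n = 1080·2406/5119 = 507.6148; b·c/n = 313·1320/5119 = 80.7111
Stratum 2 (2015–2019): n = 2446; a·d/n = 328·985/2446 = 132.0850; b·c/n = 943·190/2446 = 73.2502
OR_MH = (507.6148 + 132.0850) / (80.7111 + 73.2502) = 639.6998 / 153.9613 = 4.15494

4.155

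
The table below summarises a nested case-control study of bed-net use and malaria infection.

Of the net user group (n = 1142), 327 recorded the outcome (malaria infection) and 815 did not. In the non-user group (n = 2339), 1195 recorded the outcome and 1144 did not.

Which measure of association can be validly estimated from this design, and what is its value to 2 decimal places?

From the description: a = 327, b = 815, c = 1195, d = 1144.
This is a nested case-control study: participants were sampled on outcome status, so risks in the source population cannot be estimated directly — relative risk is not valid here. The odds ratio is the appropriate measure.
OR = (a·d)/(b·c) = (327 × 1144) / (815 × 1195) = 374088 / 973925 = 0.38410

0.38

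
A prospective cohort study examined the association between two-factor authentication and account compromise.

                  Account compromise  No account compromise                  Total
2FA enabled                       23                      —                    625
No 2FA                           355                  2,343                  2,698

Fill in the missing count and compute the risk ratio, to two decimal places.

0.28

The missing cell is in the exposed row: 625 − 23 = 602.
So a = 23, b = 602, c = 355, d = 2343.
RR = [a/(a+b)] / [c/(c+d)] = (23/625) / (355/2698) = 0.03680/0.13158 = 0.27968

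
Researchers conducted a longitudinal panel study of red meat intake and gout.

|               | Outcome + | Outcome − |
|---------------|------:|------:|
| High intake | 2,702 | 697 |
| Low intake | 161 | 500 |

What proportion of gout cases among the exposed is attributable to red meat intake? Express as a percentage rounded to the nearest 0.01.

69.36

Cells: a = 2702, b = 697, c = 161, d = 500.
Risk in exposed = 2702/3399 = 0.79494; risk in unexposed = 161/661 = 0.24357.
RR = 0.79494/0.24357 = 3.26370
AR% = (RR − 1)/RR × 100 = (3.26370 − 1)/3.26370 × 100 = 69.3599%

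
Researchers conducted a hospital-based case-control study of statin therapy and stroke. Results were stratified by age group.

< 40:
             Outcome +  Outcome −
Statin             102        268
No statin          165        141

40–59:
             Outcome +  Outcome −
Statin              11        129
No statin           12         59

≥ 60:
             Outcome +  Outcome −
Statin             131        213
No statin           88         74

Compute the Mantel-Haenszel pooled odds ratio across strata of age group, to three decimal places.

0.396

OR_MH = Σ(aᵢdᵢ/nᵢ) / Σ(bᵢcᵢ/nᵢ), where nᵢ is the stratum total.
Stratum 1 (< 40): n = 676; a·d/n = 102·141/676 = 21.2751; b·c/n = 268·165/676 = 65.4142
Stratum 2 (40–59): n = 211; a·d/n = 11·59/211 = 3.0758; b·c/n = 129·12/211 = 7.3365
Stratum 3 (≥ 60): n = 506; a·d/n = 131·74/506 = 19.1581; b·c/n = 213·88/506 = 37.0435
OR_MH = (21.2751 + 3.0758 + 19.1581) / (65.4142 + 7.3365 + 37.0435) = 43.5091 / 109.7942 = 0.39628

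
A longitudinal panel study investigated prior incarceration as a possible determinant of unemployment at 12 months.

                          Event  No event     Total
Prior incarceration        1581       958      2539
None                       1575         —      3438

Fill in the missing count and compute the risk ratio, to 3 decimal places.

1.359

The missing cell is in the unexposed row: 3438 − 1575 = 1863.
So a = 1581, b = 958, c = 1575, d = 1863.
RR = [a/(a+b)] / [c/(c+d)] = (1581/2539) / (1575/3438) = 0.62269/0.45812 = 1.35923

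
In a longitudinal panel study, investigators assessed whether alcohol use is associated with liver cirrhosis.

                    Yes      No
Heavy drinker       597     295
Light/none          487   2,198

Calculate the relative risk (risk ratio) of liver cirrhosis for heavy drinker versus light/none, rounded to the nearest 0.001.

Cells: a = 597, b = 295, c = 487, d = 2198.
Risk in exposed = 597/892 = 0.66928; risk in unexposed = 487/2685 = 0.18138.
RR = 0.66928 / 0.18138 = 3.68999
The risk among the exposed is 3.69 times that among the unexposed.

3.690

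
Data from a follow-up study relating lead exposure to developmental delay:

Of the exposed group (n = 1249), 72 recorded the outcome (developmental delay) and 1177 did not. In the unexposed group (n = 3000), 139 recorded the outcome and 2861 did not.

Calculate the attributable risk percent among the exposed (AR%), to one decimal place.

19.6

From the description: a = 72, b = 1177, c = 139, d = 2861.
Risk in exposed = 72/1249 = 0.05765; risk in unexposed = 139/3000 = 0.04633.
RR = 0.05765/0.04633 = 1.24416
AR% = (RR − 1)/RR × 100 = (1.24416 − 1)/1.24416 × 100 = 19.6245%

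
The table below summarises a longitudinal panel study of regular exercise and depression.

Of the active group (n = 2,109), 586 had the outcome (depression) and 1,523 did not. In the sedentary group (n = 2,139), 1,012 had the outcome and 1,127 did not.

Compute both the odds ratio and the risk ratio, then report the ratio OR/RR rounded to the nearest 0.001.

From the description: a = 586, b = 1523, c = 1012, d = 1127.
OR = (586·1127)/(1523·1012) = 660422/1541276 = 0.42849
Risk in exposed = 586/2109 = 0.27786; risk in unexposed = 1012/2139 = 0.47312; RR = 0.58729
OR/RR = 0.42849 / 0.58729 = 0.72961
The outcome is not rare, so the OR lies further from 1 than the RR.

0.730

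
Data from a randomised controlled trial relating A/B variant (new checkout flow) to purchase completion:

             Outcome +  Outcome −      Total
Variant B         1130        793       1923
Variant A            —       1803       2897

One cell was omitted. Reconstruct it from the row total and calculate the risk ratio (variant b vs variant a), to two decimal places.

1.56

The missing cell is in the unexposed row: 2897 − 1803 = 1094.
So a = 1130, b = 793, c = 1094, d = 1803.
RR = [a/(a+b)] / [c/(c+d)] = (1130/1923) / (1094/2897) = 0.58762/0.37763 = 1.55607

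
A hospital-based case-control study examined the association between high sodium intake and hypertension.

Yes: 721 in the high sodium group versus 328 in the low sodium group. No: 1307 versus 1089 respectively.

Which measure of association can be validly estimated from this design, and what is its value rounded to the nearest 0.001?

From the description: a = 721, b = 1307, c = 328, d = 1089.
This is a hospital-based case-control study: participants were sampled on outcome status, so risks in the source population cannot be estimated directly — relative risk is not valid here. The odds ratio is the appropriate measure.
OR = (a·d)/(b·c) = (721 × 1089) / (1307 × 328) = 785169 / 428696 = 1.83153

1.832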